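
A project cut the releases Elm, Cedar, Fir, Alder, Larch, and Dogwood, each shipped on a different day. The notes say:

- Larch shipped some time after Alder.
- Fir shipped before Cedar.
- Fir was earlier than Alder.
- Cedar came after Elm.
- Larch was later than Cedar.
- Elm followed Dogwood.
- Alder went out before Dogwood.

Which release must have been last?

Larch

Every other release has a chain of constraints placing it before Larch, so Larch is last.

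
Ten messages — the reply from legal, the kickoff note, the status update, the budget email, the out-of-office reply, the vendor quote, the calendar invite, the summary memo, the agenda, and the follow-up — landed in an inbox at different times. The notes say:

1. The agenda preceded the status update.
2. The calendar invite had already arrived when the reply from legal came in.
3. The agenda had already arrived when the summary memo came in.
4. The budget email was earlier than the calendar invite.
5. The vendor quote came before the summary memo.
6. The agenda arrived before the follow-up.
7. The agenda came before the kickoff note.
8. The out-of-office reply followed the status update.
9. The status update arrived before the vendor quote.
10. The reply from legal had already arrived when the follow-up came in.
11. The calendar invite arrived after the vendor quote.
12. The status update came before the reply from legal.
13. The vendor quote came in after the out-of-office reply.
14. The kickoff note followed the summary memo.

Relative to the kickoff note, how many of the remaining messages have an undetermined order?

Forced before the kickoff note: the agenda, the out-of-office reply, the status update, the summary memo, and the vendor quote.
That leaves the budget email, the calendar invite, the follow-up, and the reply from legal with no forced order relative to the kickoff note — 4.

4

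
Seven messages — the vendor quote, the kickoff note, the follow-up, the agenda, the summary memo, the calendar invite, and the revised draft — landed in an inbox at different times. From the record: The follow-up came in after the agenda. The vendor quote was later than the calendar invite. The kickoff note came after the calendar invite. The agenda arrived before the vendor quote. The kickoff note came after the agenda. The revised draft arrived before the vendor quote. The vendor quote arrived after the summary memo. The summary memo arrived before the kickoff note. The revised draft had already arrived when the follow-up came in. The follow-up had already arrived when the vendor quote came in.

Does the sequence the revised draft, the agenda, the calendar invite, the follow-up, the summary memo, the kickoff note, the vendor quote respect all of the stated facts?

Check each stated constraint against the proposed order — e.g. the agenda is ahead of the vendor quote; the revised draft is ahead of the vendor quote. Every pair is in the required order; nothing is violated.

yes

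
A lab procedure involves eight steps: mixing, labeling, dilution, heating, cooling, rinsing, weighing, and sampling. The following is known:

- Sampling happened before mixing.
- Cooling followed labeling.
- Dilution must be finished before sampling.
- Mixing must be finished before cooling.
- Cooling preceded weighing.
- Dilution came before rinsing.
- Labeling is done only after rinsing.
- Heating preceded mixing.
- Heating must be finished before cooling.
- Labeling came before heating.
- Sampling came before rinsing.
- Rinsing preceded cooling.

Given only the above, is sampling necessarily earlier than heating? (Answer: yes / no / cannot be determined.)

Chain the constraints: sampling → rinsing → labeling → heating. Each link is directly stated, so sampling comes before heating.

yes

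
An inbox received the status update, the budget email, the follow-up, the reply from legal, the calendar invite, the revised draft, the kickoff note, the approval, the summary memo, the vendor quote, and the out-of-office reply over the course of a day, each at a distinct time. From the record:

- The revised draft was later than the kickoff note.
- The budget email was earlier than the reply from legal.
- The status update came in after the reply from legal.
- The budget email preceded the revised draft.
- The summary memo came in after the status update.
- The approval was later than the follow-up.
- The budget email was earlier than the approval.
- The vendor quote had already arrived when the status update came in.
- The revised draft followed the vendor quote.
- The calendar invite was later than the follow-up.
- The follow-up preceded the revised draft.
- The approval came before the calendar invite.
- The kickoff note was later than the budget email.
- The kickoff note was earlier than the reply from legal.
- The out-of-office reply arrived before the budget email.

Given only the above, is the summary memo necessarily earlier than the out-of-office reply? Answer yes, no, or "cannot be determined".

no

Tracing the constraints gives the out-of-office reply → the budget email → the reply from legal → the status update → the summary memo, so the out-of-office reply must come before the summary memo.
That means the summary memo cannot be before the out-of-office reply.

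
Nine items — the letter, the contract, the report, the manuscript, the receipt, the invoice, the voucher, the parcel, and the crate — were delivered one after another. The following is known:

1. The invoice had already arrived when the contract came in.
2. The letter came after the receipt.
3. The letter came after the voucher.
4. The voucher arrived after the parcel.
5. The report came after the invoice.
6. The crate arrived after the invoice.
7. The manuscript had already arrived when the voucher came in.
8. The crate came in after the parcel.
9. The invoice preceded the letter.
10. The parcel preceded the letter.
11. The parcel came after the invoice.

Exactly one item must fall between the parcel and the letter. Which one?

Tracing the constraints gives the parcel → the voucher → the letter, so the voucher sits after the parcel and before the letter.
No other item is forced both after the parcel and before the letter.

the voucher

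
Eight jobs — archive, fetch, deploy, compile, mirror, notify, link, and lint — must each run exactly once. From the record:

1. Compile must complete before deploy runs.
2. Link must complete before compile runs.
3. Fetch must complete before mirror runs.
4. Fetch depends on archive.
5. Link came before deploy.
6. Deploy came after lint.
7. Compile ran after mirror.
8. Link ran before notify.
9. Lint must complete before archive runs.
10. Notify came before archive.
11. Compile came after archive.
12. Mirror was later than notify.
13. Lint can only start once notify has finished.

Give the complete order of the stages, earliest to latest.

link, notify, lint, archive, fetch, mirror, compile, deploy

The constraints fix every adjacent pair, so only one ordering works:
link → notify → lint → archive → fetch → mirror → compile → deploy.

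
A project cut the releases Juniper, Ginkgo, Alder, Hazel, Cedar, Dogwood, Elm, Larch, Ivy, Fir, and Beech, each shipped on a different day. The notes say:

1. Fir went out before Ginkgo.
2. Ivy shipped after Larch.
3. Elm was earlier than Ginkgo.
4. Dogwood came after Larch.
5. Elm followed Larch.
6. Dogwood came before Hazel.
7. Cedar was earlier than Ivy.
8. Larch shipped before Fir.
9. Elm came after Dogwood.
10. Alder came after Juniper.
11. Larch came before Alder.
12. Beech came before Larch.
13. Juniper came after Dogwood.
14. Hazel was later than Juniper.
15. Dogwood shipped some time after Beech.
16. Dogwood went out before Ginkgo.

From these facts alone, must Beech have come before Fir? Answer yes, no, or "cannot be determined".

Chain the constraints: Beech → Larch → Fir. Each link is directly stated, so Beech comes before Fir.

yes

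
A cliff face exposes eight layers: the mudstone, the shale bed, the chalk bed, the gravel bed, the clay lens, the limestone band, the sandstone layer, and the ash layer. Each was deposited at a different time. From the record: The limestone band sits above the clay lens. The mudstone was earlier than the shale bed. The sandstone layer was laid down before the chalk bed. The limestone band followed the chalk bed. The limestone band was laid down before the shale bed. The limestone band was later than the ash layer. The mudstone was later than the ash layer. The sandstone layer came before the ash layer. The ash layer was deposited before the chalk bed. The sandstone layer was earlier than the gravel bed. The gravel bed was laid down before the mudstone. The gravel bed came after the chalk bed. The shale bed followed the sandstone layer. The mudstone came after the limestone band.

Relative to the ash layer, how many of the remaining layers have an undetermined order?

Forced before the ash layer: the sandstone layer; forced after the ash layer: the chalk bed, the gravel bed, the limestone band, the mudstone, and the shale bed.
That leaves the clay lens with no forced order relative to the ash layer — 1.

1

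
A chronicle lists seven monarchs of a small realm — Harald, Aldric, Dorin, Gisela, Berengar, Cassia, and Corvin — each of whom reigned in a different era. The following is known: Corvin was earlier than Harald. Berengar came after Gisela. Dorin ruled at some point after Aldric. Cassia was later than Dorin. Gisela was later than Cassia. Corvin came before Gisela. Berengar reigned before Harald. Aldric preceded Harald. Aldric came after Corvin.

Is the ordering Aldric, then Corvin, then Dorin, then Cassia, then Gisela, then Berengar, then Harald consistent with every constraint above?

The constraints require Corvin before Aldric, but in the proposed sequence Aldric appears ahead of Corvin. That one violation is enough.

no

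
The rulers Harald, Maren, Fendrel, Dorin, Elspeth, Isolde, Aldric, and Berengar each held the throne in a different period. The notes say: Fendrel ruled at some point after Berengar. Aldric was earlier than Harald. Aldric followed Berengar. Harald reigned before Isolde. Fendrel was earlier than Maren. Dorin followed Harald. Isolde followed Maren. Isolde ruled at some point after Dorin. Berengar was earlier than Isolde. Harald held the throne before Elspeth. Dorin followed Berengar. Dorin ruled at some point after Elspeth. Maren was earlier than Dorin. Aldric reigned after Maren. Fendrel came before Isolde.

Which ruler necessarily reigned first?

Berengar has a chain of constraints placing them before every other ruler, so Berengar must be first.

Berengar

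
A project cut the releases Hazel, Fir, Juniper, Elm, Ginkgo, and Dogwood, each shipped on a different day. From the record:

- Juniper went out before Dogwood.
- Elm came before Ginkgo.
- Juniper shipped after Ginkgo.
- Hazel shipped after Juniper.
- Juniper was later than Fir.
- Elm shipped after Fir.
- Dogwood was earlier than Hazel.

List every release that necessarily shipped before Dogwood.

Directly stated before Dogwood: Juniper.
Elm reaches Dogwood via Elm → Ginkgo → Juniper → Dogwood.
Fir reaches Dogwood via Fir → Juniper → Dogwood.
Ginkgo reaches Dogwood via Ginkgo → Juniper → Dogwood.
No chain forces Hazel ahead of Dogwood.

Elm, Fir, Ginkgo, Juniper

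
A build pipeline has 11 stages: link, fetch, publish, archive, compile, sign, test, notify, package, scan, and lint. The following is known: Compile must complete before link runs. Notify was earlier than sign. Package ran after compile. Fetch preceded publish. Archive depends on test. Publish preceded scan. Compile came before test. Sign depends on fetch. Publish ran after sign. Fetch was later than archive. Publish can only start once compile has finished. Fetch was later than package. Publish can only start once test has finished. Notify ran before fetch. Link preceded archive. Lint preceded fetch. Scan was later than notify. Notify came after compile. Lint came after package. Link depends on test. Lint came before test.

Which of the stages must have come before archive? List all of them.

Directly stated before archive: link and test.
Compile reaches archive via compile → link → archive.
Lint reaches archive via lint → test → archive.
Package reaches archive via package → lint → test → archive.

compile, link, lint, package, test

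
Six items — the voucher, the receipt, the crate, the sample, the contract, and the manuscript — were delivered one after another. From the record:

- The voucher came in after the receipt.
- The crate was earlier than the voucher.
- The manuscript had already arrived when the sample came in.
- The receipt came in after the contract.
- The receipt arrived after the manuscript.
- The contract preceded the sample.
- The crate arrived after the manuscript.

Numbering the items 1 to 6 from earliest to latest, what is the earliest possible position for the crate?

2

The manuscript must come before the crate — 1 forced predecessor.
Nothing else is forced ahead of the crate, so its earliest slot is position 1 + 1 = 2.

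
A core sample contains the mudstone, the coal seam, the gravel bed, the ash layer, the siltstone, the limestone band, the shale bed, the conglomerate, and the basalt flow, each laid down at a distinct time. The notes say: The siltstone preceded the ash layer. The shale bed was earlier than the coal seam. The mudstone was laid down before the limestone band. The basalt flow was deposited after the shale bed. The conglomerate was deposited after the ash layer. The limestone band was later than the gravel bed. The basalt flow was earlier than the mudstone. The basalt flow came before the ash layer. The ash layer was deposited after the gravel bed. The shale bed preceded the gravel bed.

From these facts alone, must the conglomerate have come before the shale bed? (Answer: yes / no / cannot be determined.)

Tracing the constraints gives the shale bed → the basalt flow → the ash layer → the conglomerate, so the shale bed must come before the conglomerate.
That means the conglomerate cannot be before the shale bed.

no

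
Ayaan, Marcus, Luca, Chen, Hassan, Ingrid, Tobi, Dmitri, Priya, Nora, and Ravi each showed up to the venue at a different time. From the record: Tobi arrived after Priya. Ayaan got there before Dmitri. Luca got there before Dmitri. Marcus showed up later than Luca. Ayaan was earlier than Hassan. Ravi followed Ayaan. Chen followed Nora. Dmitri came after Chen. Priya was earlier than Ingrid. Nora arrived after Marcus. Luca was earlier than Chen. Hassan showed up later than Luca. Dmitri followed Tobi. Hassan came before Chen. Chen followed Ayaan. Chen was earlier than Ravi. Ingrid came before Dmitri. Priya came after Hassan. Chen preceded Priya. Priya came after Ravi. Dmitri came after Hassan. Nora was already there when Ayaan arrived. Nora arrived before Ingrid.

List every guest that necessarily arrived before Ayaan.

Directly stated before Ayaan: Nora.
Luca reaches Ayaan via Luca → Marcus → Nora → Ayaan.
Marcus reaches Ayaan via Marcus → Nora → Ayaan.
No chain forces Chen (or any of the others) ahead of Ayaan.

Luca, Marcus, Nora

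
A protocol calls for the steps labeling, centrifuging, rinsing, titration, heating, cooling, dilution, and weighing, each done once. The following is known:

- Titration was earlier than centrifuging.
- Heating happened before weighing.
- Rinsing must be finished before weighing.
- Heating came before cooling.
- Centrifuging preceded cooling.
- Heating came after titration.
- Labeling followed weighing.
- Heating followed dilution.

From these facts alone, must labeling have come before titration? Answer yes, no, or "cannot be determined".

Tracing the constraints gives titration → heating → weighing → labeling, so titration must come before labeling.
That means labeling cannot be before titration.

no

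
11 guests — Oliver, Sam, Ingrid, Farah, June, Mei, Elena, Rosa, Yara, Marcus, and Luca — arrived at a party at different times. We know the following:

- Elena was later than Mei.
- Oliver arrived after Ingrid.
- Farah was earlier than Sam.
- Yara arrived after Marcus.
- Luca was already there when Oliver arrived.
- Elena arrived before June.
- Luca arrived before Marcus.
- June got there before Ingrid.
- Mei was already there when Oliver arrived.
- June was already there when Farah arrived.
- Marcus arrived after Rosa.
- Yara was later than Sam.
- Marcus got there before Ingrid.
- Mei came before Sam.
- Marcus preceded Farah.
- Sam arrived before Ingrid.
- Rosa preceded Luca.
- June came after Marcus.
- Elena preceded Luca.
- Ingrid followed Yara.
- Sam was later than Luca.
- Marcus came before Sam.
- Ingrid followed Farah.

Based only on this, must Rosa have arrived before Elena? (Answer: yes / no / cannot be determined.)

No chain of stated constraints runs from Rosa to Elena, and none runs from Elena to Rosa either.
So the relative order of Rosa and Elena is not fixed by the given facts.

cannot be determined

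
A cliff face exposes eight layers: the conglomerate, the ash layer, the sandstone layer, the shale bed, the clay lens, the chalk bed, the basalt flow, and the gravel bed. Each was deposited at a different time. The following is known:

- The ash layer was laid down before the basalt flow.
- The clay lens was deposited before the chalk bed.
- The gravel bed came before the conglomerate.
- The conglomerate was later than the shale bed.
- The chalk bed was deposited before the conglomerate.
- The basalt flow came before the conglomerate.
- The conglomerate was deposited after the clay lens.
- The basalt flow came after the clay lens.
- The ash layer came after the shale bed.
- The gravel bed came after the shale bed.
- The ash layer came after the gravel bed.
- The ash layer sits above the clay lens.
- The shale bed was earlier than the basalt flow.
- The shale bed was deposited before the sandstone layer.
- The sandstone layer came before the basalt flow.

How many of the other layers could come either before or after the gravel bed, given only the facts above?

3

Forced before the gravel bed: the shale bed; forced after the gravel bed: the ash layer, the basalt flow, and the conglomerate.
That leaves the chalk bed, the clay lens, and the sandstone layer with no forced order relative to the gravel bed — 3.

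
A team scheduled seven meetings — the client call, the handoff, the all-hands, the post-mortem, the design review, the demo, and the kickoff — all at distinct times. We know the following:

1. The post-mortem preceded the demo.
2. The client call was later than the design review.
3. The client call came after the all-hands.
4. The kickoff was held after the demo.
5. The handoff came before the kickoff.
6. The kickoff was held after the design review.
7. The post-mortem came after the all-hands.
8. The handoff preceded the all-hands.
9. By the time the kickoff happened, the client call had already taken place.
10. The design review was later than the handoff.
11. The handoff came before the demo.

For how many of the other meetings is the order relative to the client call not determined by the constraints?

2

Forced before the client call: the all-hands, the design review, and the handoff; forced after the client call: the kickoff.
That leaves the demo and the post-mortem with no forced order relative to the client call — 2.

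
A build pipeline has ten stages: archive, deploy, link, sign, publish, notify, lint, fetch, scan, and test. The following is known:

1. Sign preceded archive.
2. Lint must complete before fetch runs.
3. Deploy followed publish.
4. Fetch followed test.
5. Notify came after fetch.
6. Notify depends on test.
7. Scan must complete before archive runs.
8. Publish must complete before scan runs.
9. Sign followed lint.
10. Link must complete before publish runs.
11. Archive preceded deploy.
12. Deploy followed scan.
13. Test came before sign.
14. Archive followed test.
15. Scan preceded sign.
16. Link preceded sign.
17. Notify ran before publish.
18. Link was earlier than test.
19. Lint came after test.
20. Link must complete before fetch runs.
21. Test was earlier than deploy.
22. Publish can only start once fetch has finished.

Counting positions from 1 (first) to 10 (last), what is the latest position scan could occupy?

7

Scan must come before archive, deploy, and sign — 3 stages forced after it.
Everything else can be placed before scan in some valid order, so scan can sit as late as position 10 − 3 = 7.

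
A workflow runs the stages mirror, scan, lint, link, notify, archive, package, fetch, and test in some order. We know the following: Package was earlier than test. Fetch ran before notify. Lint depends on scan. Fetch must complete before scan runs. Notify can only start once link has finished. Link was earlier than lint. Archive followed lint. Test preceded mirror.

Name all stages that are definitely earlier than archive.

fetch, link, lint, scan

Directly stated before archive: lint.
Fetch reaches archive via fetch → scan → lint → archive.
Link reaches archive via link → lint → archive.
Scan reaches archive via scan → lint → archive.
No chain forces test (or any of the others) ahead of archive.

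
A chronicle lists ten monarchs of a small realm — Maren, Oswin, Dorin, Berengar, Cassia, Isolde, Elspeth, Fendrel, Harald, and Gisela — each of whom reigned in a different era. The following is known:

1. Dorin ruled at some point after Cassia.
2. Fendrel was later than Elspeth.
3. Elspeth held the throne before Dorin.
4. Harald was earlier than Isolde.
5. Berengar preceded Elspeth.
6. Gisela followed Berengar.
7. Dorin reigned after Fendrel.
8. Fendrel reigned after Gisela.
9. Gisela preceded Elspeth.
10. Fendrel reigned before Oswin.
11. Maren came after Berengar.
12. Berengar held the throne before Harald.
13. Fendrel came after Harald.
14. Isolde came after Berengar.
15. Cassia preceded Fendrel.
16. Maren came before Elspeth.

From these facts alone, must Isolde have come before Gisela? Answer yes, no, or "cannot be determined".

cannot be determined

No chain of stated constraints runs from Isolde to Gisela, and none runs from Gisela to Isolde either.
So the relative order of Isolde and Gisela is not fixed by the given facts.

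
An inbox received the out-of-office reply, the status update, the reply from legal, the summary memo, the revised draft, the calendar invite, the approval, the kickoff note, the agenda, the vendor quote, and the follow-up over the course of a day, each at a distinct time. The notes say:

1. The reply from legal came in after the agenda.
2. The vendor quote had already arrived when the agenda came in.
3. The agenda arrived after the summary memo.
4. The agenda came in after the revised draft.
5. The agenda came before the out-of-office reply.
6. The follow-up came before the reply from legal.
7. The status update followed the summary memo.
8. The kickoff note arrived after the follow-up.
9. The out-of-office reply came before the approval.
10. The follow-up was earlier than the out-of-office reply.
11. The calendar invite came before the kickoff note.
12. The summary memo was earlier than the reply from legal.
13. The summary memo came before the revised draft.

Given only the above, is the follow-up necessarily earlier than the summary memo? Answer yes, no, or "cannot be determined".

cannot be determined

No chain of stated constraints runs from the follow-up to the summary memo, and none runs from the summary memo to the follow-up either.
So the relative order of the follow-up and the summary memo is not fixed by the given facts.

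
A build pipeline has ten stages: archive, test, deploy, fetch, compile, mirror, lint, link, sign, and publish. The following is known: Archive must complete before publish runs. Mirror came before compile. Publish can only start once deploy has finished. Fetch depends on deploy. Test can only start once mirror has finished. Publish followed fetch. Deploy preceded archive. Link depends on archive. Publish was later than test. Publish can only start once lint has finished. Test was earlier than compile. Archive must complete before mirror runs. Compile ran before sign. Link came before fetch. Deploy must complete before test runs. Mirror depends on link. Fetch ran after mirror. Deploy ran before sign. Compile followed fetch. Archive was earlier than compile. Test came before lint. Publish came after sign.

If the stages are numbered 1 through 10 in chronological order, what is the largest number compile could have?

Compile must come before publish and sign — 2 stages forced after it.
Everything else can be placed before compile in some valid order, so compile can sit as late as position 10 − 2 = 8.

8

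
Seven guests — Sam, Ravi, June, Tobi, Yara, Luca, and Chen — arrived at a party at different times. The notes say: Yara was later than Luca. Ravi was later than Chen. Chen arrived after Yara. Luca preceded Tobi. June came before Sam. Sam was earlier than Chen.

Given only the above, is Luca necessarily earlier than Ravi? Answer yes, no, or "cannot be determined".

yes

Chain the constraints: Luca → Yara → Chen → Ravi. Each link is directly stated, so Luca comes before Ravi.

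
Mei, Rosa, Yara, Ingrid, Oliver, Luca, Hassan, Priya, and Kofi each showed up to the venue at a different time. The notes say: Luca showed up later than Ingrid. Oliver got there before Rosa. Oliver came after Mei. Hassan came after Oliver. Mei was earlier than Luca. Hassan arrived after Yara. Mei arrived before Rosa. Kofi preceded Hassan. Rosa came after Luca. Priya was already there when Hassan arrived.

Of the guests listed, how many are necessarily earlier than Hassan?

Directly stated before Hassan: Kofi, Oliver, Priya, and Yara.
Mei reaches Hassan via Mei → Oliver → Hassan.
No chain forces Rosa (or any of the others) ahead of Hassan.
That's Kofi, Mei, Oliver, Priya, and Yara — 5 in all.

5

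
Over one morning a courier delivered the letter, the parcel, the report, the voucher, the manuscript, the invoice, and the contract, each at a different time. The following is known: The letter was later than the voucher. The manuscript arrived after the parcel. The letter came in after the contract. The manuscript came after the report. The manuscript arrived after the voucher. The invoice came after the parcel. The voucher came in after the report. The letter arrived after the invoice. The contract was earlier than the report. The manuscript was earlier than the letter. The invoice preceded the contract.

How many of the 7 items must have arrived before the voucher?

Directly stated before the voucher: the report.
The contract reaches the voucher via the contract → the report → the voucher.
The invoice reaches the voucher via the invoice → the contract → the report → the voucher.
The parcel reaches the voucher via the parcel → the invoice → the contract → the report → the voucher.
That's the contract, the invoice, the parcel, and the report — 4 in all.

4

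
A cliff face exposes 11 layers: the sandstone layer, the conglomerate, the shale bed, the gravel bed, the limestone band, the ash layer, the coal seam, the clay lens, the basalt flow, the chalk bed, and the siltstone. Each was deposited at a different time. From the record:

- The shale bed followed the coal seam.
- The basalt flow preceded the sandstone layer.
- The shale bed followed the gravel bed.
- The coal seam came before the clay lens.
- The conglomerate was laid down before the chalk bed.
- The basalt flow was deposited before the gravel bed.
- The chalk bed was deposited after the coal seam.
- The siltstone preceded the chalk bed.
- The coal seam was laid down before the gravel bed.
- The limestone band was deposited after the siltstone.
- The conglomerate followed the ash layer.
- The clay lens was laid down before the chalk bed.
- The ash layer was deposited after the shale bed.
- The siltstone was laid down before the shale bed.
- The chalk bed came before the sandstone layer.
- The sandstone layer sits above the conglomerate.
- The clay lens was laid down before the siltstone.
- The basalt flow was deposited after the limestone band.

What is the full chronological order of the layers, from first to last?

The constraints fix every adjacent pair, so only one ordering works:
the coal seam → the clay lens → the siltstone → the limestone band → the basalt flow → the gravel bed → the shale bed → the ash layer → the conglomerate → the chalk bed → the sandstone layer.

the coal seam, the clay lens, the siltstone, the limestone band, the basalt flow, the gravel bed, the shale bed, the ash layer, the conglomerate, the chalk bed, the sandstone layer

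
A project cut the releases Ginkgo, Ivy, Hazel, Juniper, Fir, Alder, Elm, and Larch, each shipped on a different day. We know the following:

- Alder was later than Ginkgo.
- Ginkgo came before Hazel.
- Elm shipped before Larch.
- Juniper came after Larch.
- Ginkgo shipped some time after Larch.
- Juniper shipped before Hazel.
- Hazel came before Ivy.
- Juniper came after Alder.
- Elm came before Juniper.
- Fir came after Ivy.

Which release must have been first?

Elm has a chain of constraints placing it before every other release, so Elm must be first.

Elm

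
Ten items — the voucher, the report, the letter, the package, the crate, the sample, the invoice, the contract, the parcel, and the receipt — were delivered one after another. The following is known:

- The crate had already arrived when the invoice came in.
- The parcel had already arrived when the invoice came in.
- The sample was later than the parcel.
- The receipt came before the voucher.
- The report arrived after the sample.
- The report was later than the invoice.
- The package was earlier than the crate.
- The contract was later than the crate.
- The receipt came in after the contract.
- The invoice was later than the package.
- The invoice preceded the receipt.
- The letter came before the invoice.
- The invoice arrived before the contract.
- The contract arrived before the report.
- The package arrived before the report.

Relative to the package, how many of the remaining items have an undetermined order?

Forced after the package: the contract, the crate, the invoice, the receipt, the report, and the voucher.
That leaves the letter, the parcel, and the sample with no forced order relative to the package — 3.

3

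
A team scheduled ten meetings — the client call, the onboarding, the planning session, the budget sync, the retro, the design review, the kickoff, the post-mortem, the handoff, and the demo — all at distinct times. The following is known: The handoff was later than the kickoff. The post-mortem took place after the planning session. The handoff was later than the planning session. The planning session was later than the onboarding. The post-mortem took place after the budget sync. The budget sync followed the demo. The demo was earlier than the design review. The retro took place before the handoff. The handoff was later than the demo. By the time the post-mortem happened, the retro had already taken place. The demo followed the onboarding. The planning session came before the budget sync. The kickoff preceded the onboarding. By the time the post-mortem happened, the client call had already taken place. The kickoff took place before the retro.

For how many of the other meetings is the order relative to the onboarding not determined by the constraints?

2

Forced before the onboarding: the kickoff; forced after the onboarding: the budget sync, the demo, the design review, the handoff, the planning session, and the post-mortem.
That leaves the client call and the retro with no forced order relative to the onboarding — 2.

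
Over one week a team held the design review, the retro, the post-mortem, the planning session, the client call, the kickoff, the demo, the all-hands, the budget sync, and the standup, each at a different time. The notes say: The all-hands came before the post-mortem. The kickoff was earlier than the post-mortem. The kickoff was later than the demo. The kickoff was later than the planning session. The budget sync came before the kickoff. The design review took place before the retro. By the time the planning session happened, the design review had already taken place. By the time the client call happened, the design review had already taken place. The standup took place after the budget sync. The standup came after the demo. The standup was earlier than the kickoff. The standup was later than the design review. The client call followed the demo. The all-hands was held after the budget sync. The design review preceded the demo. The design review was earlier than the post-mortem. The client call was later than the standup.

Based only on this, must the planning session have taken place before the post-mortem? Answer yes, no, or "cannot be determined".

yes

Chain the constraints: the planning session → the kickoff → the post-mortem. Each link is directly stated, so the planning session comes before the post-mortem.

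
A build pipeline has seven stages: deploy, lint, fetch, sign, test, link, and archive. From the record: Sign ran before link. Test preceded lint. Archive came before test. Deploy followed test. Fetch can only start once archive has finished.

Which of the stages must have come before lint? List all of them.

archive, test

Directly stated before lint: test.
Archive reaches lint via archive → test → lint.
No chain forces sign (or any of the others) ahead of lint.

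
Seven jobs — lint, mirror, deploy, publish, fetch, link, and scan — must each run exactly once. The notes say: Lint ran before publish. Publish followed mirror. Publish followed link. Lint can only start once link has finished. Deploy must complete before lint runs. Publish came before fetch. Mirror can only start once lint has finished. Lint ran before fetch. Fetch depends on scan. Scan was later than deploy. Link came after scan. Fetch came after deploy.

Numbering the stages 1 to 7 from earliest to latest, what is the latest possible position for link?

Link must come before fetch, lint, mirror, and publish — 4 stages forced after it.
Everything else can be placed before link in some valid order, so link can sit as late as position 7 − 4 = 3.

3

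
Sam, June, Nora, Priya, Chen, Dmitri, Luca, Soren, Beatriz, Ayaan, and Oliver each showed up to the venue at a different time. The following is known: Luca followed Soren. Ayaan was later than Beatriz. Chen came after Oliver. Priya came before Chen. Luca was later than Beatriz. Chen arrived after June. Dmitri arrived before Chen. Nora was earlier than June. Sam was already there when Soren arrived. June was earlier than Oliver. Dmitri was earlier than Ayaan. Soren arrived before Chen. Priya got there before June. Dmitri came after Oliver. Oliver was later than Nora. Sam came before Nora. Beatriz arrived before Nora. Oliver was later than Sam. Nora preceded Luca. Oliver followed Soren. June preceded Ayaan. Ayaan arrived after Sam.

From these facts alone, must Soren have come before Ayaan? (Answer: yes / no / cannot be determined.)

Chain the constraints: Soren → Oliver → Dmitri → Ayaan. Each link is directly stated, so Soren comes before Ayaan.

yes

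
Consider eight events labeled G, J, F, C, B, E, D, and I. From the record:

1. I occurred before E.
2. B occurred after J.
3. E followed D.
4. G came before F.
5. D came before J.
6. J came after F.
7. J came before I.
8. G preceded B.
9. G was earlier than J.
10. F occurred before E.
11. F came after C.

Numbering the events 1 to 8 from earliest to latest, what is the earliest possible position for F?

3

C and G must both come before F — 2 forced predecessors.
Nothing else is forced ahead of F, so its earliest slot is position 2 + 1 = 3.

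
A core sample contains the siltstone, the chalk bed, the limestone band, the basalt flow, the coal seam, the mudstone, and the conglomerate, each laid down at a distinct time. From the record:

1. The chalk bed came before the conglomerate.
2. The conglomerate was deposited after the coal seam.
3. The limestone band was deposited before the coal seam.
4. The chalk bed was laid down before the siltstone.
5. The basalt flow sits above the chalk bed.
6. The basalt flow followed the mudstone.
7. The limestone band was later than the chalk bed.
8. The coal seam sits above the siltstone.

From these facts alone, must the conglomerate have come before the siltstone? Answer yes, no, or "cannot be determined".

no

Tracing the constraints gives the siltstone → the coal seam → the conglomerate, so the siltstone must come before the conglomerate.
That means the conglomerate cannot be before the siltstone.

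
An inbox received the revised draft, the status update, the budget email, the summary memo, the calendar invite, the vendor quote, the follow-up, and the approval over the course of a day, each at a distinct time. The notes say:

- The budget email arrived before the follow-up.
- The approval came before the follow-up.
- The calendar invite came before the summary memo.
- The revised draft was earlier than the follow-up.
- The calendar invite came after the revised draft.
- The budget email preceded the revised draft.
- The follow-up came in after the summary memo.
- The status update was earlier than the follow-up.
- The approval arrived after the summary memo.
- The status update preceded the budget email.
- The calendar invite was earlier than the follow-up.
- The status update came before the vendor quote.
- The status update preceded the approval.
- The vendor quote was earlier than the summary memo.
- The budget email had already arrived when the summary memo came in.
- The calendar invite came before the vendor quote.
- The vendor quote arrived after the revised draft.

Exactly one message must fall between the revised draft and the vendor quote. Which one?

Tracing the constraints gives the revised draft → the calendar invite → the vendor quote, so the calendar invite sits after the revised draft and before the vendor quote.
No other message is forced both after the revised draft and before the vendor quote.

the calendar invite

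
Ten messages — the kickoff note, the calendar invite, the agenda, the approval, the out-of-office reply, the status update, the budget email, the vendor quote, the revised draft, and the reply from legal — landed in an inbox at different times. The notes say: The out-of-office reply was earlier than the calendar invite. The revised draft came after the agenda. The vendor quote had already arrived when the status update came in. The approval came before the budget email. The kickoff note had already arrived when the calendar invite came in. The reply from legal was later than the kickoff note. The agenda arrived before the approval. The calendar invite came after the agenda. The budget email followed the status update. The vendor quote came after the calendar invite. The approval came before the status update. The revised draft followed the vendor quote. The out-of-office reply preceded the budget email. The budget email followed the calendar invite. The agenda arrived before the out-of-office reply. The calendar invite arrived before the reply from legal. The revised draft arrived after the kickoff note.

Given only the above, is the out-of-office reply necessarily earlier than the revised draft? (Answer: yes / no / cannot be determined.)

yes

Chain the constraints: the out-of-office reply → the calendar invite → the vendor quote → the revised draft. Each link is directly stated, so the out-of-office reply comes before the revised draft.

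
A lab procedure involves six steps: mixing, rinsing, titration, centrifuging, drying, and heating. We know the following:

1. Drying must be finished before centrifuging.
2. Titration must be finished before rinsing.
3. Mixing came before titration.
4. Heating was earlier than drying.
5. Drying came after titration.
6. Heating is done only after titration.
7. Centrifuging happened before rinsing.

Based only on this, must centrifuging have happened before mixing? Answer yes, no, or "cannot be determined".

Tracing the constraints gives mixing → titration → drying → centrifuging, so mixing must come before centrifuging.
That means centrifuging cannot be before mixing.

no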